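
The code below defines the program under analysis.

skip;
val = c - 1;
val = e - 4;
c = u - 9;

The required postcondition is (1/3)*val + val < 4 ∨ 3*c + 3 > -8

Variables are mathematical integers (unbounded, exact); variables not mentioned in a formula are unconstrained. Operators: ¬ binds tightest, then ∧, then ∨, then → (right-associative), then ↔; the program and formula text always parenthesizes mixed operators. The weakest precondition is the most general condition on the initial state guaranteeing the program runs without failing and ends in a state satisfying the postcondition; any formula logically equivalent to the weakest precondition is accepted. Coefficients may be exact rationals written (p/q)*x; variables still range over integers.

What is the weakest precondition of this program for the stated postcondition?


Working backward. After the program, the postcondition (1/3)*val + val < 4 ∨ 3*c + 3 > -8 must hold; in canonical form it is (4/3)*val < 4 ∨ 3*c > -11.
Before c := u - 9: (4/3)*val < 4 ∨ 3*u > 16
Before val := e - 4: (4/3)*e < 28/3 ∨ 3*u > 16
Before val := c - 1: (4/3)*e < 28/3 ∨ 3*u > 16
Before skip: (4/3)*e < 28/3 ∨ 3*u > 16
Answer: WP = (4/3)*e < 28/3 ∨ 3*u > 16


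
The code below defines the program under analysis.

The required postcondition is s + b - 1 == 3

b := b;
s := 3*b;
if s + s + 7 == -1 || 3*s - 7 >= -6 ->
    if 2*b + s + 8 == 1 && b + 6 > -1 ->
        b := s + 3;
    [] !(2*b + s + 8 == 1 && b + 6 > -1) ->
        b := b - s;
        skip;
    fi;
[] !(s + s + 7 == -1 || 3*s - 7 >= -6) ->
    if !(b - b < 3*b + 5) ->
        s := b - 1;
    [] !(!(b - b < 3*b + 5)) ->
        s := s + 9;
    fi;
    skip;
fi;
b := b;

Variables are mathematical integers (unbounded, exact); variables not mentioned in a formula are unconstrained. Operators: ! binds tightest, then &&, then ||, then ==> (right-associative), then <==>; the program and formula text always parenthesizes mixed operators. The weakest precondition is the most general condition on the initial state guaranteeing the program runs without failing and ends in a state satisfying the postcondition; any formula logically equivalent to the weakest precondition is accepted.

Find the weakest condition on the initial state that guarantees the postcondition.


Working backward. After the program, the postcondition s + b - 1 == 3 must hold; in canonical form it is b + s == 4.
Before b := b: b + s == 4
Then branch requires ((2*b + s == -7 && b > -7) ==> 2*s == 1) && ((!(2*b + s == -7 && b > -7)) ==> b == 4); else branch requires ((!(3*b > -5)) ==> 2*b == 5) && (3*b > -5 ==> b + s == -5).
Before the if: ((2*s == -8 || 3*s >= 1) ==> (((2*b + s == -7 && b > -7) ==> 2*s == 1) && ((!(2*b + s == -7 && b > -7)) ==> b == 4))) && ((!(2*s == -8 || 3*s >= 1)) ==> (((!(3*b > -5)) ==> 2*b == 5) && (3*b > -5 ==> b + s == -5)))
Before s := 3*b: ((6*b == -8 || 9*b >= 1) ==> (((5*b == -7 && b > -7) ==> 6*b == 1) && ((!(5*b == -7 && b > -7)) ==> b == 4))) && ((!(6*b == -8 || 9*b >= 1)) ==> (((!(3*b > -5)) ==> 2*b == 5) && (3*b > -5 ==> 4*b == -5)))
Before b := b: ((6*b == -8 || 9*b >= 1) ==> (((5*b == -7 && b > -7) ==> 6*b == 1) && ((!(5*b == -7 && b > -7)) ==> b == 4))) && ((!(6*b == -8 || 9*b >= 1)) ==> (((!(3*b > -5)) ==> 2*b == 5) && (3*b > -5 ==> 4*b == -5)))
Answer: WP = ((6*b == -8 || 9*b >= 1) ==> (((5*b == -7 && b > -7) ==> 6*b == 1) && ((!(5*b == -7 && b > -7)) ==> b == 4))) && ((!(6*b == -8 || 9*b >= 1)) ==> (((!(3*b > -5)) ==> 2*b == 5) && (3*b > -5 ==> 4*b == -5)))


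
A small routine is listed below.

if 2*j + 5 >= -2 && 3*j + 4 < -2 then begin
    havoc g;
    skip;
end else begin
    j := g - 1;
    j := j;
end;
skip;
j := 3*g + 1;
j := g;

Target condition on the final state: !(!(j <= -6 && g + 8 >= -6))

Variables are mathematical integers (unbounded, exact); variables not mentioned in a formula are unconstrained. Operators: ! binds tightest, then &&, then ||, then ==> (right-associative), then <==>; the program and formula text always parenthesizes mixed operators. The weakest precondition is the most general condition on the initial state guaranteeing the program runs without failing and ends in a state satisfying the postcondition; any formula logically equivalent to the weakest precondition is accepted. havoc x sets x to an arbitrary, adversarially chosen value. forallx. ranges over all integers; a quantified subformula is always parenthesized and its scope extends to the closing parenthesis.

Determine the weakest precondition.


Working backward. After the program, the postcondition !(!(j <= -6 && g + 8 >= -6)) must hold; in canonical form it is j <= -6 && g >= -14.
Before j := g: g <= -6 && g >= -14
Before j := 3*g + 1: g <= -6 && g >= -14
Before skip: g <= -6 && g >= -14
Then branch requires forall g_1. (g_1 <= -6 && g_1 >= -14); else branch requires g <= -6 && g >= -14.
Before the if: ((2*j >= -7 && 3*j < -6) ==> (forall g_1. (g_1 <= -6 && g_1 >= -14))) && ((!(2*j >= -7 && 3*j < -6)) ==> (g <= -6 && g >= -14))
Answer: WP = ((2*j >= -7 && 3*j < -6) ==> (forall g_1. (g_1 <= -6 && g_1 >= -14))) && ((!(2*j >= -7 && 3*j < -6)) ==> (g <= -6 && g >= -14))


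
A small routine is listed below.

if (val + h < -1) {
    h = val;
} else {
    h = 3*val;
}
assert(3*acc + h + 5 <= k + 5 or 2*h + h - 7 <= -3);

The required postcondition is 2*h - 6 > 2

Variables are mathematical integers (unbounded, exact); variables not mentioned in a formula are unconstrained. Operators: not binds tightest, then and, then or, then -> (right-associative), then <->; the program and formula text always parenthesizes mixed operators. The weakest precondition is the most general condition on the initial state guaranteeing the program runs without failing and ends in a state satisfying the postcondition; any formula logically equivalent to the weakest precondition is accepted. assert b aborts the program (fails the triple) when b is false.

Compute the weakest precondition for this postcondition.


Working backward. After the program, the postcondition 2*h - 6 > 2 must hold; in canonical form it is 2*h > 8.
Before assert 3*acc + h + 5 <= k + 5 or 2*h + h - 7 <= -3: (3*acc + h <= k or 3*h <= 4) and 2*h > 8
Then branch requires (3*acc + val <= k or 3*val <= 4) and 2*val > 8; else branch requires (3*acc + 3*val <= k or 9*val <= 4) and 6*val > 8.
Before the if: (h + val < -1 -> ((3*acc + val <= k or 3*val <= 4) and 2*val > 8)) and ((not (h + val < -1)) -> ((3*acc + 3*val <= k or 9*val <= 4) and 6*val > 8))
Answer: WP = (h + val < -1 -> ((3*acc + val <= k or 3*val <= 4) and 2*val > 8)) and ((not (h + val < -1)) -> ((3*acc + 3*val <= k or 9*val <= 4) and 6*val > 8))


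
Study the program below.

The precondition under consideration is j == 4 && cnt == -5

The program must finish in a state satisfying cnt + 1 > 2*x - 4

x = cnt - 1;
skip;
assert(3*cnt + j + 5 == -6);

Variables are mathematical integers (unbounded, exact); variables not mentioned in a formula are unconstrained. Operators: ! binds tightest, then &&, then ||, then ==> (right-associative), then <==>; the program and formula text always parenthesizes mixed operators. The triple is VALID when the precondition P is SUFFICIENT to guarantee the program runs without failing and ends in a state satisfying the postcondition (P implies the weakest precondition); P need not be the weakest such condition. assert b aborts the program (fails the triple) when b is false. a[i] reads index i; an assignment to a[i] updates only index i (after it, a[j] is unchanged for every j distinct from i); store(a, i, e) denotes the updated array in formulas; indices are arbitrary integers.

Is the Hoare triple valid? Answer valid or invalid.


Working backward. After the program, the postcondition cnt + 1 > 2*x - 4 must hold; in canonical form it is cnt > 2*x - 5.
Before assert 3*cnt + j + 5 == -6: 3*cnt + j == -11 && cnt > 2*x - 5
Before skip: 3*cnt + j == -11 && cnt > 2*x - 5
Before x := cnt - 1: 3*cnt + j == -11 && cnt < 7
The weakest precondition is 3*cnt + j == -11 && cnt < 7.
Check whether j == 4 && cnt == -5 implies it.
Every state satisfying the precondition satisfies the weakest precondition: the implication holds.
Answer: valid


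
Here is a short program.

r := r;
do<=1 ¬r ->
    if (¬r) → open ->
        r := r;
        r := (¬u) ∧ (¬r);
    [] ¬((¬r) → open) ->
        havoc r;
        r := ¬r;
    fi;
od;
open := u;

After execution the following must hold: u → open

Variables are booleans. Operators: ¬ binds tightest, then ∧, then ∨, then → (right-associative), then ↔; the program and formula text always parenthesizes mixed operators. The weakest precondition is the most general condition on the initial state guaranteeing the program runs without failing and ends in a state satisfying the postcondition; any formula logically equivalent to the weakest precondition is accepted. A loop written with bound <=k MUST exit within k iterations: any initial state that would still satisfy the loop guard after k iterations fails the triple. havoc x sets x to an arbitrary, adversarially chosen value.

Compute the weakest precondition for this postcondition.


Working backward. After the program, u → open must hold.
Before open := u: true
Before the loop (bound <=1), unroll the exhaustion recursion (WP_0 = exit-now case; WP_j = one more guarded iteration, up to j = 1):
  WP_0: r
  WP_1: (¬r) → ((((¬r) → open) → ((¬u) ∧ (¬r))) ∧ ((¬r) → open))
So before the loop: (¬r) → ((((¬r) → open) → ((¬u) ∧ (¬r))) ∧ ((¬r) → open))
Before r := r: (¬r) → ((((¬r) → open) → ((¬u) ∧ (¬r))) ∧ ((¬r) → open))
Answer: WP = (¬r) → ((((¬r) → open) → ((¬u) ∧ (¬r))) ∧ ((¬r) → open))


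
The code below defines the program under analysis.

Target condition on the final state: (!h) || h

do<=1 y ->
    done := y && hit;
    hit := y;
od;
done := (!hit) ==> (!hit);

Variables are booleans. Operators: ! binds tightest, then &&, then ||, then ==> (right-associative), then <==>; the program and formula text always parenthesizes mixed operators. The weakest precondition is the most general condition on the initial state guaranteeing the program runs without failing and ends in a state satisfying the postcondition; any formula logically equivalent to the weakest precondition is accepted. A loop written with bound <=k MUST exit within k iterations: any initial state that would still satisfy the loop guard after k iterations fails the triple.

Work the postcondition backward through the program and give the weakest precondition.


Working backward. After the program, the postcondition (!h) || h must hold; in canonical form it is true.
Before done := (!hit) ==> (!hit): true
Before the loop (bound <=1), unroll the exhaustion recursion (WP_0 = exit-now case; WP_j = one more guarded iteration, up to j = 1):
  WP_0: !y
  WP_1: y ==> (!y)
So before the loop: y ==> (!y)
Answer: WP = y ==> (!y)


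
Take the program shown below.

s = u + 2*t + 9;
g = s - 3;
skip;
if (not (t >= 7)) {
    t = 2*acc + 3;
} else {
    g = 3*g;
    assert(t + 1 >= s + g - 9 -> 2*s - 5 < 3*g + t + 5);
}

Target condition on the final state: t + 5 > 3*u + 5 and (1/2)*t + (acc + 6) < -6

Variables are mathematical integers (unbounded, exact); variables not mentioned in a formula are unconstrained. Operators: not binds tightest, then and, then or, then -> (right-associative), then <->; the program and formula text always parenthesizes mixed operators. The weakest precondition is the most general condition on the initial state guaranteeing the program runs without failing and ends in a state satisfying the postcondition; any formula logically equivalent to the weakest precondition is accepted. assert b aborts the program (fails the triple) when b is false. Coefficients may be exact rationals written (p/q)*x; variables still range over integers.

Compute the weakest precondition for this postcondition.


Working backward. After the program, the postcondition t + 5 > 3*u + 5 and (1/2)*t + (acc + 6) < -6 must hold; in canonical form it is t > 3*u and acc + (1/2)*t < -12.
Then branch requires 2*acc > 3*u - 3 and 2*acc < -27/2; else branch requires (t >= 3*g + s - 10 -> 2*s < 9*g + t + 10) and t > 3*u and acc + (1/2)*t < -12.
Before the if: ((not (t >= 7)) -> (2*acc > 3*u - 3 and 2*acc < -27/2)) and (t >= 7 -> ((t >= 3*g + s - 10 -> 2*s < 9*g + t + 10) and t > 3*u and acc + (1/2)*t < -12))
Before skip: ((not (t >= 7)) -> (2*acc > 3*u - 3 and 2*acc < -27/2)) and (t >= 7 -> ((t >= 3*g + s - 10 -> 2*s < 9*g + t + 10) and t > 3*u and acc + (1/2)*t < -12))
Before g := s - 3: ((not (t >= 7)) -> (2*acc > 3*u - 3 and 2*acc < -27/2)) and (t >= 7 -> ((t >= 4*s - 19 -> 7*s + t > 17) and t > 3*u and acc + (1/2)*t < -12))
Before s := u + 2*t + 9: ((not (t >= 7)) -> (2*acc > 3*u - 3 and 2*acc < -27/2)) and (t >= 7 -> ((7*t + 4*u <= -17 -> 15*t + 7*u > -46) and t > 3*u and acc + (1/2)*t < -12))
Answer: WP = ((not (t >= 7)) -> (2*acc > 3*u - 3 and 2*acc < -27/2)) and (t >= 7 -> ((7*t + 4*u <= -17 -> 15*t + 7*u > -46) and t > 3*u and acc + (1/2)*t < -12))


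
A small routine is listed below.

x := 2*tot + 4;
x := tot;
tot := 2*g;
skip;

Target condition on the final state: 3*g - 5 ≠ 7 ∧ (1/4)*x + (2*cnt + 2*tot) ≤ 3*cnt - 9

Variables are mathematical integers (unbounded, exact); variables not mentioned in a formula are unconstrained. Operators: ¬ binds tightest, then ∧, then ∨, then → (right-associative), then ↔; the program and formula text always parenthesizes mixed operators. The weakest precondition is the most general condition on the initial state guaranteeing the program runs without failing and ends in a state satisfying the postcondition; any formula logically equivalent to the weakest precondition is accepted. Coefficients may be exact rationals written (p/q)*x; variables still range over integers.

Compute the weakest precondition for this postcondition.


Working backward. After the program, the postcondition 3*g - 5 ≠ 7 ∧ (1/4)*x + (2*cnt + 2*tot) ≤ 3*cnt - 9 must hold; in canonical form it is 3*g ≠ 12 ∧ 2*tot + (1/4)*x ≤ cnt - 9.
Before skip: 3*g ≠ 12 ∧ 2*tot + (1/4)*x ≤ cnt - 9
Before tot := 2*g: 3*g ≠ 12 ∧ 4*g + (1/4)*x ≤ cnt - 9
Before x := tot: 3*g ≠ 12 ∧ 4*g + (1/4)*tot ≤ cnt - 9
Before x := 2*tot + 4: 3*g ≠ 12 ∧ 4*g + (1/4)*tot ≤ cnt - 9
Answer: WP = 3*g ≠ 12 ∧ 4*g + (1/4)*tot ≤ cnt - 9


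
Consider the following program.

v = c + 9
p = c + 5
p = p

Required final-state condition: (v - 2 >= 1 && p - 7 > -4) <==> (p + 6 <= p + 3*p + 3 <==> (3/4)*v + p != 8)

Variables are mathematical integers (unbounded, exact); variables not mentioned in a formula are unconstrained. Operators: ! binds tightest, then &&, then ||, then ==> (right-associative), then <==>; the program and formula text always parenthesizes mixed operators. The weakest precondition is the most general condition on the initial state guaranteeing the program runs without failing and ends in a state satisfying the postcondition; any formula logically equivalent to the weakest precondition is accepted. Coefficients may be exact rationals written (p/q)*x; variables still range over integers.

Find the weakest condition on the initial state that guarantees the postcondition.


Working backward. After the program, the postcondition (v - 2 >= 1 && p - 7 > -4) <==> (p + 6 <= p + 3*p + 3 <==> (3/4)*v + p != 8) must hold; in canonical form it is (v >= 3 && p > 3) <==> (3*p >= 3 <==> p + (3/4)*v != 8).
Before p := p: (v >= 3 && p > 3) <==> (3*p >= 3 <==> p + (3/4)*v != 8)
Before p := c + 5: (v >= 3 && c > -2) <==> (3*c >= -12 <==> c + (3/4)*v != 3)
Before v := c + 9: (c >= -6 && c > -2) <==> (3*c >= -12 <==> (7/4)*c != -15/4)
Answer: WP = (c >= -6 && c > -2) <==> (3*c >= -12 <==> (7/4)*c != -15/4)


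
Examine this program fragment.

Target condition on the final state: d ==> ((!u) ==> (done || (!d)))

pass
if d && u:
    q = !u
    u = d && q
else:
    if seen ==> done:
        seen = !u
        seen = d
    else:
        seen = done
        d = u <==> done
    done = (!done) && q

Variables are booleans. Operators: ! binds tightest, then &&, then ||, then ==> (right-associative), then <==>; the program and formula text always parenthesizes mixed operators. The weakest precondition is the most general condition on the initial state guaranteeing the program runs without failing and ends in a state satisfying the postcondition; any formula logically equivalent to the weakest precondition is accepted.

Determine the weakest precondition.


Working backward. After the program, d ==> ((!u) ==> (done || (!d))) must hold.
Then branch requires d ==> ((!(d && (!u))) ==> (done || (!d))); else branch requires ((seen ==> done) ==> (d ==> ((!u) ==> (((!done) && q) || (!d))))) && ((!(seen ==> done)) ==> ((u <==> done) ==> ((!u) ==> (((!done) && q) || (!(u <==> done)))))).
Before the if: ((d && u) ==> (d ==> ((!(d && (!u))) ==> (done || (!d))))) && ((!(d && u)) ==> (((seen ==> done) ==> (d ==> ((!u) ==> (((!done) && q) || (!d))))) && ((!(seen ==> done)) ==> ((u <==> done) ==> ((!u) ==> (((!done) && q) || (!(u <==> done))))))))
Before skip: ((d && u) ==> (d ==> ((!(d && (!u))) ==> (done || (!d))))) && ((!(d && u)) ==> (((seen ==> done) ==> (d ==> ((!u) ==> (((!done) && q) || (!d))))) && ((!(seen ==> done)) ==> ((u <==> done) ==> ((!u) ==> (((!done) && q) || (!(u <==> done))))))))
Answer: WP = ((d && u) ==> (d ==> ((!(d && (!u))) ==> (done || (!d))))) && ((!(d && u)) ==> (((seen ==> done) ==> (d ==> ((!u) ==> (((!done) && q) || (!d))))) && ((!(seen ==> done)) ==> ((u <==> done) ==> ((!u) ==> (((!done) && q) || (!(u <==> done))))))))


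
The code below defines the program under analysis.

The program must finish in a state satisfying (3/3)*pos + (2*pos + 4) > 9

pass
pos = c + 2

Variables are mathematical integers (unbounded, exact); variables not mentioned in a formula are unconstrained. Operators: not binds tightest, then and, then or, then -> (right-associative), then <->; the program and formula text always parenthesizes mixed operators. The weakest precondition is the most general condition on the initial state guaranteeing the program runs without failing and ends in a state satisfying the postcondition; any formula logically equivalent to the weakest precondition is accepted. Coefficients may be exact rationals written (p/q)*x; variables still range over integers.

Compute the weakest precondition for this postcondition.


Working backward. After the program, the postcondition (3/3)*pos + (2*pos + 4) > 9 must hold; in canonical form it is 3*pos > 5.
Before pos := c + 2: 3*c > -1
Before skip: 3*c > -1
Answer: WP = 3*c > -1


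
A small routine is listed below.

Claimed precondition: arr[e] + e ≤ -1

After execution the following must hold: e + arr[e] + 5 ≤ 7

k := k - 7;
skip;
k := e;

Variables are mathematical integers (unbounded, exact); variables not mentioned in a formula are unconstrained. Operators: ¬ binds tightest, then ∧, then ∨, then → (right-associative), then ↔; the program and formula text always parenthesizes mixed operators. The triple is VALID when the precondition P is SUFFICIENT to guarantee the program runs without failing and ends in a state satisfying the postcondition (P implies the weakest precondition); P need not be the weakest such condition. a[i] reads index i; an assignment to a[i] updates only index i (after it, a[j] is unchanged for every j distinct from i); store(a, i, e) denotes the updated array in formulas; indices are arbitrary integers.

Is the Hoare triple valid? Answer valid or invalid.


Working backward. After the program, the postcondition e + arr[e] + 5 ≤ 7 must hold; in canonical form it is arr[e] + e ≤ 2.
Before k := e: arr[e] + e ≤ 2
Before skip: arr[e] + e ≤ 2
Before k := k - 7: arr[e] + e ≤ 2
The weakest precondition is arr[e] + e ≤ 2.
Check whether arr[e] + e ≤ -1 implies it.
Every state satisfying the precondition satisfies the weakest precondition: the implication holds.
Answer: valid


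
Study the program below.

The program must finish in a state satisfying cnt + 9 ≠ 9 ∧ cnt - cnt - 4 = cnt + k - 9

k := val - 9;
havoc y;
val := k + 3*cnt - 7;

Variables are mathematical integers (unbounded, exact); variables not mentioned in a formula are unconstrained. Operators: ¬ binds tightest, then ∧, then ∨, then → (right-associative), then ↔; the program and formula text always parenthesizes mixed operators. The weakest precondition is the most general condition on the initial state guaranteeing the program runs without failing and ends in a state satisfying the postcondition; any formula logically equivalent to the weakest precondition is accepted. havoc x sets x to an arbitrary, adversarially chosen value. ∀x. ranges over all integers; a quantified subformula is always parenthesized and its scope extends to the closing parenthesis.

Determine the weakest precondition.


Working backward. After the program, the postcondition cnt + 9 ≠ 9 ∧ cnt - cnt - 4 = cnt + k - 9 must hold; in canonical form it is cnt ≠ 0 ∧ cnt + k = 5.
Before val := k + 3*cnt - 7: cnt ≠ 0 ∧ cnt + k = 5
Before havoc y: cnt ≠ 0 ∧ cnt + k = 5
Before k := val - 9: cnt ≠ 0 ∧ cnt + val = 14
Answer: WP = cnt ≠ 0 ∧ cnt + val = 14


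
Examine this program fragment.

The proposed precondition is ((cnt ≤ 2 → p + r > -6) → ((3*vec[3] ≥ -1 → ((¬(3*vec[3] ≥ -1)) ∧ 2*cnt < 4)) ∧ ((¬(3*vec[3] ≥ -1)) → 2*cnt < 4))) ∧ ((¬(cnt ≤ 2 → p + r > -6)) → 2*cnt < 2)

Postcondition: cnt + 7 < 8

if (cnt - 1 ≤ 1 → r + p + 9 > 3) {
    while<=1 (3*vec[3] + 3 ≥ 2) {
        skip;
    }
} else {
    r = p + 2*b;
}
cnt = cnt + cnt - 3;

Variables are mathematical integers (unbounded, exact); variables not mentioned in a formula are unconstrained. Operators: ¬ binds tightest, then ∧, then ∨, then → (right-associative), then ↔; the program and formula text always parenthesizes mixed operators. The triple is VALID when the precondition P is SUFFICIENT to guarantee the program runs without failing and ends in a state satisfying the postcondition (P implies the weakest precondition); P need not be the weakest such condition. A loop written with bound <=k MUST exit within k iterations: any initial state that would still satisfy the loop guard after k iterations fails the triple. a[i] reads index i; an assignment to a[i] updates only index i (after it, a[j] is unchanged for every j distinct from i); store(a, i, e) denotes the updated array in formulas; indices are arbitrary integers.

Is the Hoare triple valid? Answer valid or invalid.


Working backward. After the program, the postcondition cnt + 7 < 8 must hold; in canonical form it is cnt < 1.
Before cnt := cnt + cnt - 3: 2*cnt < 4
Then branch requires (3*vec[3] ≥ -1 → ((¬(3*vec[3] ≥ -1)) ∧ 2*cnt < 4)) ∧ ((¬(3*vec[3] ≥ -1)) → 2*cnt < 4); else branch requires 2*cnt < 4.
Before the if: ((cnt ≤ 2 → p + r > -6) → ((3*vec[3] ≥ -1 → ((¬(3*vec[3] ≥ -1)) ∧ 2*cnt < 4)) ∧ ((¬(3*vec[3] ≥ -1)) → 2*cnt < 4))) ∧ ((¬(cnt ≤ 2 → p + r > -6)) → 2*cnt < 4)
The weakest precondition is ((cnt ≤ 2 → p + r > -6) → ((3*vec[3] ≥ -1 → ((¬(3*vec[3] ≥ -1)) ∧ 2*cnt < 4)) ∧ ((¬(3*vec[3] ≥ -1)) → 2*cnt < 4))) ∧ ((¬(cnt ≤ 2 → p + r > -6)) → 2*cnt < 4).
Check whether ((cnt ≤ 2 → p + r > -6) → ((3*vec[3] ≥ -1 → ((¬(3*vec[3] ≥ -1)) ∧ 2*cnt < 4)) ∧ ((¬(3*vec[3] ≥ -1)) → 2*cnt < 4))) ∧ ((¬(cnt ≤ 2 → p + r > -6)) → 2*cnt < 2) implies it.
Every state satisfying the precondition satisfies the weakest precondition: the implication holds.
Answer: valid


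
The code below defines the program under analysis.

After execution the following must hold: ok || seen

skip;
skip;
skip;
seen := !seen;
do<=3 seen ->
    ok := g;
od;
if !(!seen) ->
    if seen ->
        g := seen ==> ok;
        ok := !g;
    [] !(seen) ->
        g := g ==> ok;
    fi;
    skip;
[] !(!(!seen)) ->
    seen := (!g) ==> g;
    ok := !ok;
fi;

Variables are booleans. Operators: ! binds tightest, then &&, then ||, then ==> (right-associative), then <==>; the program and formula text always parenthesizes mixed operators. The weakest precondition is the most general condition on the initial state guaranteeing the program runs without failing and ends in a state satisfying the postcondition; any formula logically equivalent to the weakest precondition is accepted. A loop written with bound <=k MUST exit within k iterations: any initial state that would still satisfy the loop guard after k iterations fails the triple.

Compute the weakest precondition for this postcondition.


Working backward. After the program, ok || seen must hold.
Then branch requires (seen ==> ((!(seen ==> ok)) || seen)) && ((!seen) ==> (ok || seen)); else branch requires (!ok) || ((!g) ==> g).
Before the if: (seen ==> ((seen ==> ((!(seen ==> ok)) || seen)) && ((!seen) ==> (ok || seen)))) && ((!seen) ==> ((!ok) || ((!g) ==> g)))
Before the loop (bound <=3), unroll the exhaustion recursion (WP_0 = exit-now case; WP_j = one more guarded iteration, up to j = 3):
  WP_0: (!seen) && (seen ==> ((seen ==> ((!(seen ==> ok)) || seen)) && ((!seen) ==> (ok || seen)))) && ((!seen) ==> ((!ok) || ((!g) ==> g)))
  WP_1: (seen ==> ((!seen) && (seen ==> ((seen ==> ((!(seen ==> g)) || seen)) && ((!seen) ==> (g || seen)))) && ((!seen) ==> ((!g) || ((!g) ==> g))))) && ((!seen) ==> ((seen ==> ((seen ==> ((!(seen ==> ok)) || seen)) && ((!seen) ==> (ok || seen)))) && ((!seen) ==> ((!ok) || ((!g) ==> g)))))
  WP_2: (seen ==> ((seen ==> ((!seen) && (seen ==> ((seen ==> ((!(seen ==> g)) || seen)) && ((!seen) ==> (g || seen)))) && ((!seen) ==> ((!g) || ((!g) ==> g))))) && ((!seen) ==> ((seen ==> ((seen ==> ((!(seen ==> g)) || seen)) && ((!seen) ==> (g || seen)))) && ((!seen) ==> ((!g) || ((!g) ==> g))))))) && ((!seen) ==> ((seen ==> ((seen ==> ((!(seen ==> ok)) || seen)) && ((!seen) ==> (ok || seen)))) && ((!seen) ==> ((!ok) || ((!g) ==> g)))))
  WP_3: (seen ==> ((seen ==> ((seen ==> ((!seen) && (seen ==> ((seen ==> ((!(seen ==> g)) || seen)) && ((!seen) ==> (g || seen)))) && ((!seen) ==> ((!g) || ((!g) ==> g))))) && ((!seen) ==> ((seen ==> ((seen ==> ((!(seen ==> g)) || seen)) && ((!seen) ==> (g || seen)))) && ((!seen) ==> ((!g) || ((!g) ==> g))))))) && ((!seen) ==> ((seen ==> ((seen ==> ((!(seen ==> g)) || seen)) && ((!seen) ==> (g || seen)))) && ((!seen) ==> ((!g) || ((!g) ==> g))))))) && ((!seen) ==> ((seen ==> ((seen ==> ((!(seen ==> ok)) || seen)) && ((!seen) ==> (ok || seen)))) && ((!seen) ==> ((!ok) || ((!g) ==> g)))))
So before the loop: (seen ==> ((seen ==> ((seen ==> ((!seen) && (seen ==> ((seen ==> ((!(seen ==> g)) || seen)) && ((!seen) ==> (g || seen)))) && ((!seen) ==> ((!g) || ((!g) ==> g))))) && ((!seen) ==> ((seen ==> ((seen ==> ((!(seen ==> g)) || seen)) && ((!seen) ==> (g || seen)))) && ((!seen) ==> ((!g) || ((!g) ==> g))))))) && ((!seen) ==> ((seen ==> ((seen ==> ((!(seen ==> g)) || seen)) && ((!seen) ==> (g || seen)))) && ((!seen) ==> ((!g) || ((!g) ==> g))))))) && ((!seen) ==> ((seen ==> ((seen ==> ((!(seen ==> ok)) || seen)) && ((!seen) ==> (ok || seen)))) && ((!seen) ==> ((!ok) || ((!g) ==> g)))))
Before seen := !seen: ((!seen) ==> (((!seen) ==> (((!seen) ==> (seen && ((!seen) ==> (((!seen) ==> ((!((!seen) ==> g)) || (!seen))) && (seen ==> (g || (!seen))))) && (seen ==> ((!g) || ((!g) ==> g))))) && (seen ==> (((!seen) ==> (((!seen) ==> ((!((!seen) ==> g)) || (!seen))) && (seen ==> (g || (!seen))))) && (seen ==> ((!g) || ((!g) ==> g))))))) && (seen ==> (((!seen) ==> (((!seen) ==> ((!((!seen) ==> g)) || (!seen))) && (seen ==> (g || (!seen))))) && (seen ==> ((!g) || ((!g) ==> g))))))) && (seen ==> (((!seen) ==> (((!seen) ==> ((!((!seen) ==> ok)) || (!seen))) && (seen ==> (ok || (!seen))))) && (seen ==> ((!ok) || ((!g) ==> g)))))
Before skip: ((!seen) ==> (((!seen) ==> (((!seen) ==> (seen && ((!seen) ==> (((!seen) ==> ((!((!seen) ==> g)) || (!seen))) && (seen ==> (g || (!seen))))) && (seen ==> ((!g) || ((!g) ==> g))))) && (seen ==> (((!seen) ==> (((!seen) ==> ((!((!seen) ==> g)) || (!seen))) && (seen ==> (g || (!seen))))) && (seen ==> ((!g) || ((!g) ==> g))))))) && (seen ==> (((!seen) ==> (((!seen) ==> ((!((!seen) ==> g)) || (!seen))) && (seen ==> (g || (!seen))))) && (seen ==> ((!g) || ((!g) ==> g))))))) && (seen ==> (((!seen) ==> (((!seen) ==> ((!((!seen) ==> ok)) || (!seen))) && (seen ==> (ok || (!seen))))) && (seen ==> ((!ok) || ((!g) ==> g)))))
Before skip: ((!seen) ==> (((!seen) ==> (((!seen) ==> (seen && ((!seen) ==> (((!seen) ==> ((!((!seen) ==> g)) || (!seen))) && (seen ==> (g || (!seen))))) && (seen ==> ((!g) || ((!g) ==> g))))) && (seen ==> (((!seen) ==> (((!seen) ==> ((!((!seen) ==> g)) || (!seen))) && (seen ==> (g || (!seen))))) && (seen ==> ((!g) || ((!g) ==> g))))))) && (seen ==> (((!seen) ==> (((!seen) ==> ((!((!seen) ==> g)) || (!seen))) && (seen ==> (g || (!seen))))) && (seen ==> ((!g) || ((!g) ==> g))))))) && (seen ==> (((!seen) ==> (((!seen) ==> ((!((!seen) ==> ok)) || (!seen))) && (seen ==> (ok || (!seen))))) && (seen ==> ((!ok) || ((!g) ==> g)))))
Before skip: ((!seen) ==> (((!seen) ==> (((!seen) ==> (seen && ((!seen) ==> (((!seen) ==> ((!((!seen) ==> g)) || (!seen))) && (seen ==> (g || (!seen))))) && (seen ==> ((!g) || ((!g) ==> g))))) && (seen ==> (((!seen) ==> (((!seen) ==> ((!((!seen) ==> g)) || (!seen))) && (seen ==> (g || (!seen))))) && (seen ==> ((!g) || ((!g) ==> g))))))) && (seen ==> (((!seen) ==> (((!seen) ==> ((!((!seen) ==> g)) || (!seen))) && (seen ==> (g || (!seen))))) && (seen ==> ((!g) || ((!g) ==> g))))))) && (seen ==> (((!seen) ==> (((!seen) ==> ((!((!seen) ==> ok)) || (!seen))) && (seen ==> (ok || (!seen))))) && (seen ==> ((!ok) || ((!g) ==> g)))))
Answer: WP = ((!seen) ==> (((!seen) ==> (((!seen) ==> (seen && ((!seen) ==> (((!seen) ==> ((!((!seen) ==> g)) || (!seen))) && (seen ==> (g || (!seen))))) && (seen ==> ((!g) || ((!g) ==> g))))) && (seen ==> (((!seen) ==> (((!seen) ==> ((!((!seen) ==> g)) || (!seen))) && (seen ==> (g || (!seen))))) && (seen ==> ((!g) || ((!g) ==> g))))))) && (seen ==> (((!seen) ==> (((!seen) ==> ((!((!seen) ==> g)) || (!seen))) && (seen ==> (g || (!seen))))) && (seen ==> ((!g) || ((!g) ==> g))))))) && (seen ==> (((!seen) ==> (((!seen) ==> ((!((!seen) ==> ok)) || (!seen))) && (seen ==> (ok || (!seen))))) && (seen ==> ((!ok) || ((!g) ==> g)))))


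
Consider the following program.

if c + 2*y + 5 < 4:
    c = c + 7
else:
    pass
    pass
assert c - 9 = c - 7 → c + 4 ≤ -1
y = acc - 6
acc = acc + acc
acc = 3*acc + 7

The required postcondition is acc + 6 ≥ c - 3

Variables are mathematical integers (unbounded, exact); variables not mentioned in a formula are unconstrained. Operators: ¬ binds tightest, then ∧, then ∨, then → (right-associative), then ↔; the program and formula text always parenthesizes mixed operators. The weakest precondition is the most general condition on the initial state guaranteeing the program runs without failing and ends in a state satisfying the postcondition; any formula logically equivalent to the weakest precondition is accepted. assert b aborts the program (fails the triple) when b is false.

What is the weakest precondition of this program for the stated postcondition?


Working backward. After the program, the postcondition acc + 6 ≥ c - 3 must hold; in canonical form it is acc ≥ c - 9.
Before acc := 3*acc + 7: 3*acc ≥ c - 16
Before acc := acc + acc: 6*acc ≥ c - 16
Before y := acc - 6: 6*acc ≥ c - 16
Before assert c - 9 = c - 7 → c + 4 ≤ -1: 6*acc ≥ c - 16
Then branch requires 6*acc ≥ c - 9; else branch requires 6*acc ≥ c - 16.
Before the if: (c + 2*y < -1 → 6*acc ≥ c - 9) ∧ ((¬(c + 2*y < -1)) → 6*acc ≥ c - 16)
Answer: WP = (c + 2*y < -1 → 6*acc ≥ c - 9) ∧ ((¬(c + 2*y < -1)) → 6*acc ≥ c - 16)


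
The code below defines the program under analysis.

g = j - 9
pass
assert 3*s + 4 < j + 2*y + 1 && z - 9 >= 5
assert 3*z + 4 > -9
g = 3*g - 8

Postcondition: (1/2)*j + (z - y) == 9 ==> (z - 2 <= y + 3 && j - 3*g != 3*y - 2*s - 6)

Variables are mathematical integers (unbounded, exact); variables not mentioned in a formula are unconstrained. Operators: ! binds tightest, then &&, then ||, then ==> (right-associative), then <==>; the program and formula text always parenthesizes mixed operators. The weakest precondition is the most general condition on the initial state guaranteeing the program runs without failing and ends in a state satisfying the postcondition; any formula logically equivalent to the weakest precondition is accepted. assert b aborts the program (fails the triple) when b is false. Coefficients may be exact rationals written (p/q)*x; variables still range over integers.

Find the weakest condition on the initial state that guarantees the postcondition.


Working backward. After the program, the postcondition (1/2)*j + (z - y) == 9 ==> (z - 2 <= y + 3 && j - 3*g != 3*y - 2*s - 6) must hold; in canonical form it is (1/2)*j + z == y + 9 ==> (z <= y + 5 && j + 2*s != 3*g + 3*y - 6).
Before g := 3*g - 8: (1/2)*j + z == y + 9 ==> (z <= y + 5 && j + 2*s != 9*g + 3*y - 30)
Before assert 3*z + 4 > -9: 3*z > -13 && ((1/2)*j + z == y + 9 ==> (z <= y + 5 && j + 2*s != 9*g + 3*y - 30))
Before assert 3*s + 4 < j + 2*y + 1 && z - 9 >= 5: 3*s < j + 2*y - 3 && z >= 14 && 3*z > -13 && ((1/2)*j + z == y + 9 ==> (z <= y + 5 && j + 2*s != 9*g + 3*y - 30))
Before skip: 3*s < j + 2*y - 3 && z >= 14 && 3*z > -13 && ((1/2)*j + z == y + 9 ==> (z <= y + 5 && j + 2*s != 9*g + 3*y - 30))
Before g := j - 9: 3*s < j + 2*y - 3 && z >= 14 && 3*z > -13 && ((1/2)*j + z == y + 9 ==> (z <= y + 5 && 2*s != 8*j + 3*y - 111))
Answer: WP = 3*s < j + 2*y - 3 && z >= 14 && 3*z > -13 && ((1/2)*j + z == y + 9 ==> (z <= y + 5 && 2*s != 8*j + 3*y - 111))


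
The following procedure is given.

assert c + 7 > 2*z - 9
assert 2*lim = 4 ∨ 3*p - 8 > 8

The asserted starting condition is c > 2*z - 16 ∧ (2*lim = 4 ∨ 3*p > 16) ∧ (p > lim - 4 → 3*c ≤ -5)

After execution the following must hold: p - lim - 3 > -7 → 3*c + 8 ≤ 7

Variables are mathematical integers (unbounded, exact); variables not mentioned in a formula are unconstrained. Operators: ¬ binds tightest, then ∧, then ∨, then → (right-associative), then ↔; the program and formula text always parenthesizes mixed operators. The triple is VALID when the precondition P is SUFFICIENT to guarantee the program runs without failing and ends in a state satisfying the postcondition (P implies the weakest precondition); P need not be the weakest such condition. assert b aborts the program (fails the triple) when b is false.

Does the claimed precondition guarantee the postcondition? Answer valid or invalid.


Working backward. After the program, the postcondition p - lim - 3 > -7 → 3*c + 8 ≤ 7 must hold; in canonical form it is p > lim - 4 → 3*c ≤ -1.
Before assert 2*lim = 4 ∨ 3*p - 8 > 8: (2*lim = 4 ∨ 3*p > 16) ∧ (p > lim - 4 → 3*c ≤ -1)
Before assert c + 7 > 2*z - 9: c > 2*z - 16 ∧ (2*lim = 4 ∨ 3*p > 16) ∧ (p > lim - 4 → 3*c ≤ -1)
The weakest precondition is c > 2*z - 16 ∧ (2*lim = 4 ∨ 3*p > 16) ∧ (p > lim - 4 → 3*c ≤ -1).
Check whether c > 2*z - 16 ∧ (2*lim = 4 ∨ 3*p > 16) ∧ (p > lim - 4 → 3*c ≤ -5) implies it.
Every state satisfying the precondition satisfies the weakest precondition: the implication holds.
Answer: valid


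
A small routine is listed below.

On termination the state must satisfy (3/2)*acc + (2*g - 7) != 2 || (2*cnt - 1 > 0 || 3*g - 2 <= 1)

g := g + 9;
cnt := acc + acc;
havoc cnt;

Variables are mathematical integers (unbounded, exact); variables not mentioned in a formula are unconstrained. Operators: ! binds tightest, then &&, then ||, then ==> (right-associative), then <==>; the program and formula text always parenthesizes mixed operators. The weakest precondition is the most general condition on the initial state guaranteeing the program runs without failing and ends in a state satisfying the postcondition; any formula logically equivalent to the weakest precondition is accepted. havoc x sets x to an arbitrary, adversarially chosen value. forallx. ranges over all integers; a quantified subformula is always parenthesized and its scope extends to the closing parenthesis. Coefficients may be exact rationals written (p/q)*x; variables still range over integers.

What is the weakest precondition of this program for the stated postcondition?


Working backward. After the program, the postcondition (3/2)*acc + (2*g - 7) != 2 || (2*cnt - 1 > 0 || 3*g - 2 <= 1) must hold; in canonical form it is (3/2)*acc + 2*g != 9 || 2*cnt > 1 || 3*g <= 3.
Before havoc cnt: forall cnt_1. ((3/2)*acc + 2*g != 9 || 2*cnt_1 > 1 || 3*g <= 3)
Before cnt := acc + acc: forall cnt_1. ((3/2)*acc + 2*g != 9 || 2*cnt_1 > 1 || 3*g <= 3)
Before g := g + 9: forall cnt_1. ((3/2)*acc + 2*g != -9 || 2*cnt_1 > 1 || 3*g <= -24)
Answer: WP = forall cnt_1. ((3/2)*acc + 2*g != -9 || 2*cnt_1 > 1 || 3*g <= -24)


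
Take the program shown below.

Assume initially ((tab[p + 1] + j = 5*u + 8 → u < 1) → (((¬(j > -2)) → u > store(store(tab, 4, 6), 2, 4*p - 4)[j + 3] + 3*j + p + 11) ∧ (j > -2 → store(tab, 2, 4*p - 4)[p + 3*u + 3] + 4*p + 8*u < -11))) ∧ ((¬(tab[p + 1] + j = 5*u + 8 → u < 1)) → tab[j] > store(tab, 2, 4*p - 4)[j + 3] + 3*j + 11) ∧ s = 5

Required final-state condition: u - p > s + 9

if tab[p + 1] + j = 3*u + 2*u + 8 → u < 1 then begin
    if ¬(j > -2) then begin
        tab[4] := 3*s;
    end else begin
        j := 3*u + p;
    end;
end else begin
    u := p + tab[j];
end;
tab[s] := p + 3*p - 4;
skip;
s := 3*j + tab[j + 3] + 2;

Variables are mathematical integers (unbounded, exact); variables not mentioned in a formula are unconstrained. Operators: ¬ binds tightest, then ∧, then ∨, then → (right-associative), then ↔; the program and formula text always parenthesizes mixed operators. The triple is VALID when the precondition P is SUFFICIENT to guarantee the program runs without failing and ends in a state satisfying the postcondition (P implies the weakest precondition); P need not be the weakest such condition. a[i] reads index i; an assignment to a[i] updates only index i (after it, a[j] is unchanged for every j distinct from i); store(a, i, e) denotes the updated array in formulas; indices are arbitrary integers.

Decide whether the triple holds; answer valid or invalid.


Working backward. After the program, the postcondition u - p > s + 9 must hold; in canonical form it is u > p + s + 9.
Before s := 3*j + tab[j + 3] + 2: u > tab[j + 3] + 3*j + p + 11
Before skip: u > tab[j + 3] + 3*j + p + 11
Before tab[s] := p + 3*p - 4: u > store(tab, s, 4*p - 4)[j + 3] + 3*j + p + 11
Then branch requires ((¬(j > -2)) → u > store(store(tab, 4, 3*s), s, 4*p - 4)[j + 3] + 3*j + p + 11) ∧ (j > -2 → store(tab, s, 4*p - 4)[p + 3*u + 3] + 4*p + 8*u < -11); else branch requires tab[j] > store(tab, s, 4*p - 4)[j + 3] + 3*j + 11.
Before the if: ((tab[p + 1] + j = 5*u + 8 → u < 1) → (((¬(j > -2)) → u > store(store(tab, 4, 3*s), s, 4*p - 4)[j + 3] + 3*j + p + 11) ∧ (j > -2 → store(tab, s, 4*p - 4)[p + 3*u + 3] + 4*p + 8*u < -11))) ∧ ((¬(tab[p + 1] + j = 5*u + 8 → u < 1)) → tab[j] > store(tab, s, 4*p - 4)[j + 3] + 3*j + 11)
The weakest precondition is ((tab[p + 1] + j = 5*u + 8 → u < 1) → (((¬(j > -2)) → u > store(store(tab, 4, 3*s), s, 4*p - 4)[j + 3] + 3*j + p + 11) ∧ (j > -2 → store(tab, s, 4*p - 4)[p + 3*u + 3] + 4*p + 8*u < -11))) ∧ ((¬(tab[p + 1] + j = 5*u + 8 → u < 1)) → tab[j] > store(tab, s, 4*p - 4)[j + 3] + 3*j + 11).
Check whether ((tab[p + 1] + j = 5*u + 8 → u < 1) → (((¬(j > -2)) → u > store(store(tab, 4, 6), 2, 4*p - 4)[j + 3] + 3*j + p + 11) ∧ (j > -2 → store(tab, 2, 4*p - 4)[p + 3*u + 3] + 4*p + 8*u < -11))) ∧ ((¬(tab[p + 1] + j = 5*u + 8 → u < 1)) → tab[j] > store(tab, 2, 4*p - 4)[j + 3] + 3*j + 11) ∧ s = 5 implies it.
Countermodel: at the initial state j = 2, p = 30153, s = 5, tab = {[2] = -11794, [4] = 7, [5] = -11812, [30154] = 11, [30159] = 7, elsewhere 7}, u = 1, the precondition holds but the weakest precondition fails.
Answer: invalid


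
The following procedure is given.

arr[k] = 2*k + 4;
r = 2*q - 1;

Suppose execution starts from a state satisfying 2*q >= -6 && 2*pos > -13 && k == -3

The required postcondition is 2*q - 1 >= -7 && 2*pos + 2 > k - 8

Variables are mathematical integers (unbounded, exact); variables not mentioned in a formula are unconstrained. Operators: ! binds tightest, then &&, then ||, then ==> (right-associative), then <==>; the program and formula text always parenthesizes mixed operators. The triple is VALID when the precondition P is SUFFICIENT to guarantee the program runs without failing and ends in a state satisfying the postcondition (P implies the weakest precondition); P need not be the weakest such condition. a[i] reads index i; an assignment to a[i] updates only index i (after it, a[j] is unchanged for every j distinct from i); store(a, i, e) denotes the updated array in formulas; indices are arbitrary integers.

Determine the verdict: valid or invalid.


Working backward. After the program, the postcondition 2*q - 1 >= -7 && 2*pos + 2 > k - 8 must hold; in canonical form it is 2*q >= -6 && 2*pos > k - 10.
Before r := 2*q - 1: 2*q >= -6 && 2*pos > k - 10
Before arr[k] := 2*k + 4: 2*q >= -6 && 2*pos > k - 10
The weakest precondition is 2*q >= -6 && 2*pos > k - 10.
Check whether 2*q >= -6 && 2*pos > -13 && k == -3 implies it.
Every state satisfying the precondition satisfies the weakest precondition: the implication holds.
Answer: valid
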